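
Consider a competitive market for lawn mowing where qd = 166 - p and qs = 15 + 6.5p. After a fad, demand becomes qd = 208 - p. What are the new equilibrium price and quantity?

p' = 386/15, q' = 2734/15

Original equilibrium: p* = 302/15, q* = 2188/15.
New equilibrium: 208 - p = 15 + 6.5p, so 193 = 7.5p and p' = 386/15; q' = 208 − 1(386/15) = 2734/15.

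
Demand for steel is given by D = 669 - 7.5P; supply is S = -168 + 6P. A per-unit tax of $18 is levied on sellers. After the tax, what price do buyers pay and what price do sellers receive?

Pre-tax equilibrium: P* = 62, Q* = 204.
Tax on sellers shifts supply to S = -168 + 6(P − 18) = -276 + 6P.
669 - 7.5P = -276 + 6P gives buyer price Pb = 70; sellers receive Ps = 70 − 18 = 52.
New quantity: Q = 669 − 7.5(70) = 144.

Buyers pay $70, sellers receive $52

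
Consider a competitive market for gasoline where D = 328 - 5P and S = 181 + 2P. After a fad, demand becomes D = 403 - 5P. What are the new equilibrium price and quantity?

P' = 222/7, Q' = 1711/7

Original equilibrium: P* = 21, Q* = 223.
New equilibrium: 403 - 5P = 181 + 2P, so 222 = 7P and P' = 222/7; Q' = 403 − 5(222/7) = 1711/7.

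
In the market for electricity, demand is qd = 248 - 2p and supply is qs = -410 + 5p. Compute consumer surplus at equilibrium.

Equilibrium: 248 - 2p = -410 + 5p gives p* = 94, q* = 60.
Demand choke price (qd = 0): p = 124.
CS = ½(124 − 94)(60) = 900.

Consumer surplus = 900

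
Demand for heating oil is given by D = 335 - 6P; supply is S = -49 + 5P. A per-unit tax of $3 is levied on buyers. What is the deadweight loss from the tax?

Pre-tax equilibrium: P* = 384/11, Q* = 1381/11.
Tax on buyers shifts demand to D = 335 − 6(P + 3) = 317 - 6P.
317 - 6P = -49 + 5P gives seller price Ps = 366/11; buyers pay Pb = 366/11 + 3 = 399/11.
New quantity: Q = 335 − 6(399/11) = 1291/11.
DWL = ½ × 3 × (1381/11 − 1291/11) = 135/11.

Deadweight loss = 135/11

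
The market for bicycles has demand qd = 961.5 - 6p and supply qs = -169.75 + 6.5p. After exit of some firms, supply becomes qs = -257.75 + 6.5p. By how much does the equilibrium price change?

Original equilibrium: p* = 90.5, q* = 418.5.
New equilibrium: 961.5 - 6p = -257.75 + 6.5p, so 1219.25 = 12.5p and p' = 97.54; q' = 961.5 − 6(97.54) = 376.26.
Change in price: 97.54 − 90.5 = 7.04.

Δp = 7.04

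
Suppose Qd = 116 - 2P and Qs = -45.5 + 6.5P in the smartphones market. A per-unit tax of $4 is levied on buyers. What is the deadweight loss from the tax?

Pre-tax equilibrium: P* = 19, Q* = 78.
Tax on buyers shifts demand to Qd = 116 − 2(P + 4) = 108 - 2P.
108 - 2P = -45.5 + 6.5P gives seller price Ps = 307/17; buyers pay Pb = 307/17 + 4 = 375/17.
New quantity: Q = 116 − 2(375/17) = 1222/17.
DWL = ½ × 4 × (78 − 1222/17) = 208/17.

Deadweight loss = 208/17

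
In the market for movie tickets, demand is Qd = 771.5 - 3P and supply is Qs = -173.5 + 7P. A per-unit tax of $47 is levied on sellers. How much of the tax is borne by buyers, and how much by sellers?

Pre-tax equilibrium: P* = 94.5, Q* = 488.
Tax on sellers shifts supply to Qs = -173.5 + 7(P − 47) = -502.5 + 7P.
771.5 - 3P = -502.5 + 7P gives buyer price Pb = 127.4; sellers receive Ps = 127.4 − 47 = 80.4.
New quantity: Q = 771.5 − 3(127.4) = 389.3.
Buyer burden = 127.4 − 94.5 = 32.9; seller burden = 94.5 − 80.4 = 14.1.

Buyers bear $32.9, sellers bear $14.1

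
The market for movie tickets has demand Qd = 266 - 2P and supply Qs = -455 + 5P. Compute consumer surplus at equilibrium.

Equilibrium: 266 - 2P = -455 + 5P gives P* = 103, Q* = 60.
Demand choke price (Qd = 0): P = 133.
CS = ½(133 − 103)(60) = 900.

Consumer surplus = 900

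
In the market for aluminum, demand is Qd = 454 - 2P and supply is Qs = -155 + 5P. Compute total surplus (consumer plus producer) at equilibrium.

Equilibrium: 454 - 2P = -155 + 5P gives P* = 87, Q* = 280.
Demand choke price: P = 227; supply starts at P = 31.
CS = ½(227 − 87)(280) = 19600; PS = ½(87 − 31)(280) = 7840.

Total surplus = 27440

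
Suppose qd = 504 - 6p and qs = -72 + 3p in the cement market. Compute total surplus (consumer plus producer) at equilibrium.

Equilibrium: 504 - 6p = -72 + 3p gives p* = 64, q* = 120.
Demand choke price: p = 84; supply starts at p = 24.
CS = ½(84 − 64)(120) = 1200; PS = ½(64 − 24)(120) = 2400.

Total surplus = 3600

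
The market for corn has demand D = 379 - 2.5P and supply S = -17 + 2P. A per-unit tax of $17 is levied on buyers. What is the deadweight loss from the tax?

Deadweight loss = 1445/9

Pre-tax equilibrium: P* = 88, Q* = 159.
Tax on buyers shifts demand to D = 379 − 2.5(P + 17) = 336.5 - 2.5P.
336.5 - 2.5P = -17 + 2P gives seller price Ps = 707/9; buyers pay Pb = 707/9 + 17 = 860/9.
New quantity: Q = 379 − 2.5(860/9) = 1261/9.
DWL = ½ × 17 × (159 − 1261/9) = 1445/9.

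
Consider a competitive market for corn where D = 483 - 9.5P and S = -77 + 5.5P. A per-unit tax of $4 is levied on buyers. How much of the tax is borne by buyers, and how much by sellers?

Buyers bear 22/15, sellers bear 38/15

Pre-tax equilibrium: P* = 112/3, Q* = 385/3.
Tax on buyers shifts demand to D = 483 − 9.5(P + 4) = 445 - 9.5P.
445 - 9.5P = -77 + 5.5P gives seller price Ps = 34.8; buyers pay Pb = 34.8 + 4 = 38.8.
New quantity: Q = 483 − 9.5(38.8) = 114.4.
Buyer burden = 38.8 − 112/3 = 22/15; seller burden = 112/3 − 34.8 = 38/15.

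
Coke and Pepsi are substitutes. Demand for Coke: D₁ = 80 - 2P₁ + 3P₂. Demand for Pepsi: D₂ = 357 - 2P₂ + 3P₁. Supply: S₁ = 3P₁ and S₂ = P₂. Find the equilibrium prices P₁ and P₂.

Market 1: 80 - 2P₁ + 3P₂ = 3P₁ → 5P₁ - 3P₂ = 80.
Market 2: 3P₂ - 3P₁ = 357.
Eliminating P₂: 3×(1) + 3×(2) gives 6P₁ = 1311, so P₁ = 218.5.
Back-substitute into (2): P₂ = (357 + 3×218.5) / 3 = 337.5.

P₁ = 218.5, P₂ = 337.5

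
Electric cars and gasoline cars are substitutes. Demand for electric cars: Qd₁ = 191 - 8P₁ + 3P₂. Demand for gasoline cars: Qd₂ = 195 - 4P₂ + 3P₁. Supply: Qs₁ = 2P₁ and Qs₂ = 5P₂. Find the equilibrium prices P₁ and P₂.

P₁ = 256/9, P₂ = 841/27

Market 1: 191 - 8P₁ + 3P₂ = 2P₁ → 10P₁ - 3P₂ = 191.
Market 2: 9P₂ - 3P₁ = 195.
Eliminating P₂: 9×(1) + 3×(2) gives 81P₁ = 2304, so P₁ = 256/9.
Back-substitute into (2): P₂ = (195 + 3×256/9) / 9 = 841/27.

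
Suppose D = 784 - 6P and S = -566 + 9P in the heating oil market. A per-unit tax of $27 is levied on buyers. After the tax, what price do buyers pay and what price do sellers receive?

Pre-tax equilibrium: P* = 90, Q* = 244.
Tax on buyers shifts demand to D = 784 − 6(P + 27) = 622 - 6P.
622 - 6P = -566 + 9P gives seller price Ps = 79.2; buyers pay Pb = 79.2 + 27 = 106.2.
New quantity: Q = 784 − 6(106.2) = 146.8.

Buyers pay $106.2, sellers receive $79.2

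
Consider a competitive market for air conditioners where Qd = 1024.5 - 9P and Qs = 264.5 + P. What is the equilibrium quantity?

Q* = 340.5

Set Qd = Qs: 1024.5 - 9P = 264.5 + P.
760 = 10P, so P* = 76.
Q* = 1024.5 − 9(76) = 340.5.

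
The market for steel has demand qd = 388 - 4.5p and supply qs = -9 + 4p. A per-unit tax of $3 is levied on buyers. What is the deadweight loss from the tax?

Pre-tax equilibrium: p* = 794/17, q* = 3023/17.
Tax on buyers shifts demand to qd = 388 − 4.5(p + 3) = 374.5 - 4.5p.
374.5 - 4.5p = -9 + 4p gives seller price ps = 767/17; buyers pay pb = 767/17 + 3 = 818/17.
New quantity: q = 388 − 4.5(818/17) = 2915/17.
DWL = ½ × 3 × (3023/17 − 2915/17) = 162/17.

Deadweight loss = 162/17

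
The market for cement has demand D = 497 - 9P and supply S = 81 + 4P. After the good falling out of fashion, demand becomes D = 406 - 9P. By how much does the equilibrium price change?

Original equilibrium: P* = 32, Q* = 209.
New equilibrium: 406 - 9P = 81 + 4P, so 325 = 13P and P' = 25; Q' = 406 − 9(25) = 181.
Change in price: 25 − 32 = -7.

ΔP = -7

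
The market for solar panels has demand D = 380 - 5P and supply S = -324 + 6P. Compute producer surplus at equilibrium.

Producer surplus = 300

Equilibrium: 380 - 5P = -324 + 6P gives P* = 64, Q* = 60.
Supply starts at P = 54 (where S = 0).
PS = ½(64 − 54)(60) = 300.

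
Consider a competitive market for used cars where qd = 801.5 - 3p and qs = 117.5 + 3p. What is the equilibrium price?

p* = 114

Set qd = qs: 801.5 - 3p = 117.5 + 3p.
684 = 6p, so p* = 114.
q* = 801.5 − 3(114) = 459.5.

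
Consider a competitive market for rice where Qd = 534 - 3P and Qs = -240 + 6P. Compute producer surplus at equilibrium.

Equilibrium: 534 - 3P = -240 + 6P gives P* = 86, Q* = 276.
Supply starts at P = 40 (where Qs = 0).
PS = ½(86 − 40)(276) = 6348.

Producer surplus = 6348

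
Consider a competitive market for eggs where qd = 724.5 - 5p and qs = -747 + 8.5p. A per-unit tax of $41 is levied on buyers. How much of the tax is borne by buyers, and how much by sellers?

Pre-tax equilibrium: p* = 109, q* = 179.5.
Tax on buyers shifts demand to qd = 724.5 − 5(p + 41) = 519.5 - 5p.
519.5 - 5p = -747 + 8.5p gives seller price ps = 2533/27; buyers pay pb = 2533/27 + 41 = 3640/27.
New quantity: q = 724.5 − 5(3640/27) = 2723/54.
Buyer burden = 3640/27 − 109 = 697/27; seller burden = 109 − 2533/27 = 410/27.

Buyers bear 697/27, sellers bear 410/27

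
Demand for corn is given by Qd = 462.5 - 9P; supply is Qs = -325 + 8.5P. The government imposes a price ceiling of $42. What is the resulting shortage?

Shortage = 52.5

Equilibrium price would be P* = 45, so the ceiling at 42 binds.
At P = 42: Qd = 462.5 − 9(42) = 84.5, Qs = -325 + 8.5(42) = 32.
Shortage = 84.5 − 32 = 52.5.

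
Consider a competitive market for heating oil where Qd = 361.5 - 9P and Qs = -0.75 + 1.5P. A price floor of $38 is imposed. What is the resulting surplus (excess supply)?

Surplus = 36.75

Equilibrium price would be P* = 34.5, so the floor at 38 binds.
At P = 38: Qd = 19.5, Qs = 56.25.
Surplus = 56.25 − 19.5 = 36.75.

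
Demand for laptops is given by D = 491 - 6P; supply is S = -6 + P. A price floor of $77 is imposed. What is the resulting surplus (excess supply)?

Equilibrium price would be P* = 71, so the floor at 77 binds.
At P = 77: D = 29, S = 71.
Surplus = 71 − 29 = 42.

Surplus = 42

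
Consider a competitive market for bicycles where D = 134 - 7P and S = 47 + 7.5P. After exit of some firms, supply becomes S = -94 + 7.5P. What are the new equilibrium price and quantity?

P' = 456/29, Q' = 694/29

Original equilibrium: P* = 6, Q* = 92.
New equilibrium: 134 - 7P = -94 + 7.5P, so 228 = 14.5P and P' = 456/29; Q' = 134 − 7(456/29) = 694/29.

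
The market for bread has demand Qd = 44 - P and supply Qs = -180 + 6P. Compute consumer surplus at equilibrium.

Equilibrium: 44 - P = -180 + 6P gives P* = 32, Q* = 12.
Demand choke price (Qd = 0): P = 44.
CS = ½(44 − 32)(12) = 72.

Consumer surplus = 72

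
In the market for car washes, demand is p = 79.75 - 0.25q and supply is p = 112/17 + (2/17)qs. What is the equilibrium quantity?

Set the two price expressions equal: 79.75 - 0.25q = 112/17 + (2/17)q.
4975/68 = (25/68)q, so q* = 199.
p* = 79.75 − (0.25)(199) = 30.

q* = 199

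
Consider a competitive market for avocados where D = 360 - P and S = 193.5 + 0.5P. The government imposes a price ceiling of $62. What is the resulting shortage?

Equilibrium price would be P* = 111, so the ceiling at 62 binds.
At P = 62: D = 360 − 1(62) = 298, S = 193.5 + 0.5(62) = 224.5.
Shortage = 298 − 224.5 = 73.5.

Shortage = 73.5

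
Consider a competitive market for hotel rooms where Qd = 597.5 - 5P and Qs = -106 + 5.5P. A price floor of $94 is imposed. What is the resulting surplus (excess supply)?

Equilibrium price would be P* = 67, so the floor at 94 binds.
At P = 94: Qd = 127.5, Qs = 411.
Surplus = 411 − 127.5 = 283.5.

Surplus = 283.5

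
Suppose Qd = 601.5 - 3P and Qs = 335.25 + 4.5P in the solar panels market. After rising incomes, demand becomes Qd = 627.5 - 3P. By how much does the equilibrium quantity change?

Original equilibrium: P* = 35.5, Q* = 495.
New equilibrium: 627.5 - 3P = 335.25 + 4.5P, so 292.25 = 7.5P and P' = 1169/30; Q' = 627.5 − 3(1169/30) = 510.6.
Change in quantity: 510.6 − 495 = 15.6.

ΔQ = 15.6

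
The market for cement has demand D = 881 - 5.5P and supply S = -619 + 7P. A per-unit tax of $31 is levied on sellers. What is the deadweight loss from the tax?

Pre-tax equilibrium: P* = 120, Q* = 221.
Tax on sellers shifts supply to S = -619 + 7(P − 31) = -836 + 7P.
881 - 5.5P = -836 + 7P gives buyer price Pb = 137.36; sellers receive Ps = 137.36 − 31 = 106.36.
New quantity: Q = 881 − 5.5(137.36) = 125.52.
DWL = ½ × 31 × (221 − 125.52) = 1479.94.

Deadweight loss = 1479.94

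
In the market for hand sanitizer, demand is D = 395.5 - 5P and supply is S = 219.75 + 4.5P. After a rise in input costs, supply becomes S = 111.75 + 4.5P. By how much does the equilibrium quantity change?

ΔQ = -1080/19

Original equilibrium: P* = 18.5, Q* = 303.
New equilibrium: 395.5 - 5P = 111.75 + 4.5P, so 283.75 = 9.5P and P' = 1135/38; Q' = 395.5 − 5(1135/38) = 4677/19.
Change in quantity: 4677/19 − 303 = -1080/19.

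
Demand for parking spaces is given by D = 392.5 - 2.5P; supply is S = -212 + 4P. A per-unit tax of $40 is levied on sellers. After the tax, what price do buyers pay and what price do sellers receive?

Buyers pay 1529/13, sellers receive 1009/13

Pre-tax equilibrium: P* = 93, Q* = 160.
Tax on sellers shifts supply to S = -212 + 4(P − 40) = -372 + 4P.
392.5 - 2.5P = -372 + 4P gives buyer price Pb = 1529/13; sellers receive Ps = 1529/13 − 40 = 1009/13.
New quantity: Q = 392.5 − 2.5(1529/13) = 1280/13.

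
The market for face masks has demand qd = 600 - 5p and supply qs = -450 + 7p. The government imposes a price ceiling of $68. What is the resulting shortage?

Equilibrium price would be p* = 87.5, so the ceiling at 68 binds.
At p = 68: qd = 600 − 5(68) = 260, qs = -450 + 7(68) = 26.
Shortage = 260 − 26 = 234.

Shortage = 234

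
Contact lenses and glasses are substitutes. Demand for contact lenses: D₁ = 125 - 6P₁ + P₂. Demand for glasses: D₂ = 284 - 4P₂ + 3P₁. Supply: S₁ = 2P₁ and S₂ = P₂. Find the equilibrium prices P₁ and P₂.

Market 1: 125 - 6P₁ + P₂ = 2P₁ → 8P₁ - P₂ = 125.
Market 2: 5P₂ - 3P₁ = 284.
Eliminating P₂: 5×(1) + 1×(2) gives 37P₁ = 909, so P₁ = 909/37.
Back-substitute into (2): P₂ = (284 + 3×909/37) / 5 = 2647/37.

P₁ = 909/37, P₂ = 2647/37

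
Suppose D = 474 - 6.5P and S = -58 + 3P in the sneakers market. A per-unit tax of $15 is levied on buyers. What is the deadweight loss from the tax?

Pre-tax equilibrium: P* = 56, Q* = 110.
Tax on buyers shifts demand to D = 474 − 6.5(P + 15) = 376.5 - 6.5P.
376.5 - 6.5P = -58 + 3P gives seller price Ps = 869/19; buyers pay Pb = 869/19 + 15 = 1154/19.
New quantity: Q = 474 − 6.5(1154/19) = 1505/19.
DWL = ½ × 15 × (110 − 1505/19) = 8775/38.

Deadweight loss = 8775/38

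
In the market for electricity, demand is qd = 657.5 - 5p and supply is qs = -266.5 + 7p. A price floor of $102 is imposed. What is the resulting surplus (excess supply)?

Equilibrium price would be p* = 77, so the floor at 102 binds.
At p = 102: qd = 147.5, qs = 447.5.
Surplus = 447.5 − 147.5 = 300.

Surplus = 300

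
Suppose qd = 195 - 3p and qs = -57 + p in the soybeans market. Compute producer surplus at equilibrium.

Producer surplus = 18

Equilibrium: 195 - 3p = -57 + p gives p* = 63, q* = 6.
Supply starts at p = 57 (where qs = 0).
PS = ½(63 − 57)(6) = 18.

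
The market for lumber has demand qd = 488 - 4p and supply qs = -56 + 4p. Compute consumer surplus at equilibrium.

Consumer surplus = 5832

Equilibrium: 488 - 4p = -56 + 4p gives p* = 68, q* = 216.
Demand choke price (qd = 0): p = 122.
CS = ½(122 − 68)(216) = 5832.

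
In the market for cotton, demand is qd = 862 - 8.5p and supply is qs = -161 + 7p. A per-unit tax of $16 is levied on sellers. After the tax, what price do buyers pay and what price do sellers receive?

Buyers pay 2270/31, sellers receive 1774/31

Pre-tax equilibrium: p* = 66, q* = 301.
Tax on sellers shifts supply to qs = -161 + 7(p − 16) = -273 + 7p.
862 - 8.5p = -273 + 7p gives buyer price pb = 2270/31; sellers receive ps = 2270/31 − 16 = 1774/31.
New quantity: q = 862 − 8.5(2270/31) = 7427/31.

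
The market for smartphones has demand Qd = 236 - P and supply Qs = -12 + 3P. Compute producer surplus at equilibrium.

Producer surplus = 5046

Equilibrium: 236 - P = -12 + 3P gives P* = 62, Q* = 174.
Supply starts at P = 4 (where Qs = 0).
PS = ½(62 − 4)(174) = 5046.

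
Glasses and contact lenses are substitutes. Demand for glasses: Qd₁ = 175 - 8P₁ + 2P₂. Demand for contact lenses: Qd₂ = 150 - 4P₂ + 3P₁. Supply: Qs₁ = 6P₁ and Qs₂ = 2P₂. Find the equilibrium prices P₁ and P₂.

P₁ = 225/13, P₂ = 875/26

Market 1: 175 - 8P₁ + 2P₂ = 6P₁ → 14P₁ - 2P₂ = 175.
Market 2: 6P₂ - 3P₁ = 150.
Eliminating P₂: 6×(1) + 2×(2) gives 78P₁ = 1350, so P₁ = 225/13.
Back-substitute into (2): P₂ = (150 + 3×225/13) / 6 = 875/26.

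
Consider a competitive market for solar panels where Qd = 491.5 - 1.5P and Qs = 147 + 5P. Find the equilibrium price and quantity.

Set Qd = Qs: 491.5 - 1.5P = 147 + 5P.
344.5 = 6.5P, so P* = 53.
Q* = 491.5 − 1.5(53) = 412.

P* = 53, Q* = 412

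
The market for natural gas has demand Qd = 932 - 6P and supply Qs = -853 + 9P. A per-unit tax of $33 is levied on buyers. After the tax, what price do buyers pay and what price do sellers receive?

Pre-tax equilibrium: P* = 119, Q* = 218.
Tax on buyers shifts demand to Qd = 932 − 6(P + 33) = 734 - 6P.
734 - 6P = -853 + 9P gives seller price Ps = 105.8; buyers pay Pb = 105.8 + 33 = 138.8.
New quantity: Q = 932 − 6(138.8) = 99.2.

Buyers pay $138.8, sellers receive $105.8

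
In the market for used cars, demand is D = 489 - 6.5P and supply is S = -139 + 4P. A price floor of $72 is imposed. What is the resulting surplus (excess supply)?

Surplus = 128

Equilibrium price would be P* = 1256/21, so the floor at 72 binds.
At P = 72: D = 21, S = 149.
Surplus = 149 − 21 = 128.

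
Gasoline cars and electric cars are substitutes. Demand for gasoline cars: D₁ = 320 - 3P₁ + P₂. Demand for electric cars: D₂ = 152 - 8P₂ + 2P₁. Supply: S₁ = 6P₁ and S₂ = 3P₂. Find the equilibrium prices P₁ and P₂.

P₁ = 3672/97, P₂ = 2008/97

Market 1: 320 - 3P₁ + P₂ = 6P₁ → 9P₁ - P₂ = 320.
Market 2: 11P₂ - 2P₁ = 152.
Eliminating P₂: 11×(1) + 1×(2) gives 97P₁ = 3672, so P₁ = 3672/97.
Back-substitute into (2): P₂ = (152 + 2×3672/97) / 11 = 2008/97.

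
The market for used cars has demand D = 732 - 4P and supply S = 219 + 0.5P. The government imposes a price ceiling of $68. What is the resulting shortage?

Equilibrium price would be P* = 114, so the ceiling at 68 binds.
At P = 68: D = 732 − 4(68) = 460, S = 219 + 0.5(68) = 253.
Shortage = 460 − 253 = 207.

Shortage = 207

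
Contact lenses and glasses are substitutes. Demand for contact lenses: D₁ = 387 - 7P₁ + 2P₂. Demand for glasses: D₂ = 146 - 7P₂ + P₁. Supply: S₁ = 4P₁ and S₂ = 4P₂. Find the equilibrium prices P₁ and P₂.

P₁ = 4549/119, P₂ = 1993/119

Market 1: 387 - 7P₁ + 2P₂ = 4P₁ → 11P₁ - 2P₂ = 387.
Market 2: 11P₂ - P₁ = 146.
Eliminating P₂: 11×(1) + 2×(2) gives 119P₁ = 4549, so P₁ = 4549/119.
Back-substitute into (2): P₂ = (146 + 1×4549/119) / 11 = 1993/119.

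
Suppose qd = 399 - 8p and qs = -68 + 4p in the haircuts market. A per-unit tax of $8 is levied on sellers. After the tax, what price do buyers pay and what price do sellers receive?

Pre-tax equilibrium: p* = 467/12, q* = 263/3.
Tax on sellers shifts supply to qs = -68 + 4(p − 8) = -100 + 4p.
399 - 8p = -100 + 4p gives buyer price pb = 499/12; sellers receive ps = 499/12 − 8 = 403/12.
New quantity: q = 399 − 8(499/12) = 199/3.

Buyers pay 499/12, sellers receive 403/12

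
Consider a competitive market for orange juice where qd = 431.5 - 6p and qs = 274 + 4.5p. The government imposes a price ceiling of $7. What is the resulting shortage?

Equilibrium price would be p* = 15, so the ceiling at 7 binds.
At p = 7: qd = 431.5 − 6(7) = 389.5, qs = 274 + 4.5(7) = 305.5.
Shortage = 389.5 − 305.5 = 84.

Shortage = 84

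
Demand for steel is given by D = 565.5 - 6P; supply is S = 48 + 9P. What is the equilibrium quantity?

Q* = 358.5

Set D = S: 565.5 - 6P = 48 + 9P.
517.5 = 15P, so P* = 34.5.
Q* = 565.5 − 6(34.5) = 358.5.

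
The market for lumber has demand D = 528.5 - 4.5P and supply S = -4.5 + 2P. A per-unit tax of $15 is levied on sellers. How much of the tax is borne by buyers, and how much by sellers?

Buyers bear 60/13, sellers bear 135/13

Pre-tax equilibrium: P* = 82, Q* = 159.5.
Tax on sellers shifts supply to S = -4.5 + 2(P − 15) = -34.5 + 2P.
528.5 - 4.5P = -34.5 + 2P gives buyer price Pb = 1126/13; sellers receive Ps = 1126/13 − 15 = 931/13.
New quantity: Q = 528.5 − 4.5(1126/13) = 3607/26.
Buyer burden = 1126/13 − 82 = 60/13; seller burden = 82 − 931/13 = 135/13.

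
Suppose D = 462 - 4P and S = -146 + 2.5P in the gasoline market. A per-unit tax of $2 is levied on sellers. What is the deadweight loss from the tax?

Pre-tax equilibrium: P* = 1216/13, Q* = 1142/13.
Tax on sellers shifts supply to S = -146 + 2.5(P − 2) = -151 + 2.5P.
462 - 4P = -151 + 2.5P gives buyer price Pb = 1226/13; sellers receive Ps = 1226/13 − 2 = 1200/13.
New quantity: Q = 462 − 4(1226/13) = 1102/13.
DWL = ½ × 2 × (1142/13 − 1102/13) = 40/13.

Deadweight loss = 40/13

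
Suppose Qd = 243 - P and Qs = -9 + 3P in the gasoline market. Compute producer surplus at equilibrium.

Equilibrium: 243 - P = -9 + 3P gives P* = 63, Q* = 180.
Supply starts at P = 3 (where Qs = 0).
PS = ½(63 − 3)(180) = 5400.

Producer surplus = 5400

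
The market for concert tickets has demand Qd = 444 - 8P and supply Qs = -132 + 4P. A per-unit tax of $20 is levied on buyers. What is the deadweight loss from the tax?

Deadweight loss = 1600/3

Pre-tax equilibrium: P* = 48, Q* = 60.
Tax on buyers shifts demand to Qd = 444 − 8(P + 20) = 284 - 8P.
284 - 8P = -132 + 4P gives seller price Ps = 104/3; buyers pay Pb = 104/3 + 20 = 164/3.
New quantity: Q = 444 − 8(164/3) = 20/3.
DWL = ½ × 20 × (60 − 20/3) = 1600/3.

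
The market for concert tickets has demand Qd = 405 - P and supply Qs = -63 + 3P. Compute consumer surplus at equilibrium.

Consumer surplus = 41472

Equilibrium: 405 - P = -63 + 3P gives P* = 117, Q* = 288.
Demand choke price (Qd = 0): P = 405.
CS = ½(405 − 117)(288) = 41472.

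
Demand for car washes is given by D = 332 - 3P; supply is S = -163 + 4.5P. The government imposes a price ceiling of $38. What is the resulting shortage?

Shortage = 210

Equilibrium price would be P* = 66, so the ceiling at 38 binds.
At P = 38: D = 332 − 3(38) = 218, S = -163 + 4.5(38) = 8.
Shortage = 218 − 8 = 210.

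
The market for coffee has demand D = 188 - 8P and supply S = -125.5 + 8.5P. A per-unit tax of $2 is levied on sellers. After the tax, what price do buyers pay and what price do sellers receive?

Buyers pay 661/33, sellers receive 595/33

Pre-tax equilibrium: P* = 19, Q* = 36.
Tax on sellers shifts supply to S = -125.5 + 8.5(P − 2) = -142.5 + 8.5P.
188 - 8P = -142.5 + 8.5P gives buyer price Pb = 661/33; sellers receive Ps = 661/33 − 2 = 595/33.
New quantity: Q = 188 − 8(661/33) = 916/33.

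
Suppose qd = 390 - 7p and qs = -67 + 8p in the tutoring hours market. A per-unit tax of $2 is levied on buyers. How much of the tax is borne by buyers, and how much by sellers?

Pre-tax equilibrium: p* = 457/15, q* = 2651/15.
Tax on buyers shifts demand to qd = 390 − 7(p + 2) = 376 - 7p.
376 - 7p = -67 + 8p gives seller price ps = 443/15; buyers pay pb = 443/15 + 2 = 473/15.
New quantity: q = 390 − 7(473/15) = 2539/15.
Buyer burden = 473/15 − 457/15 = 16/15; seller burden = 457/15 − 443/15 = 14/15.

Buyers bear 16/15, sellers bear 14/15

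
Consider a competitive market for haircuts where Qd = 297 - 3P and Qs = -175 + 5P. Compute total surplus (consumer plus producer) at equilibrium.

Equilibrium: 297 - 3P = -175 + 5P gives P* = 59, Q* = 120.
Demand choke price: P = 99; supply starts at P = 35.
CS = ½(99 − 59)(120) = 2400; PS = ½(59 − 35)(120) = 1440.

Total surplus = 3840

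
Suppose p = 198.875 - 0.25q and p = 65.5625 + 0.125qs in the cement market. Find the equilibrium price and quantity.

p* = 110, q* = 355.5

Set the two price expressions equal: 198.875 - 0.25q = 65.5625 + 0.125q.
133.3125 = 0.375q, so q* = 355.5.
p* = 198.875 − (0.25)(355.5) = 110.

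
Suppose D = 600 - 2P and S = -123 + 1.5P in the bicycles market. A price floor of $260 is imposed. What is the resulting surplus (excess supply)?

Surplus = 187

Equilibrium price would be P* = 1446/7, so the floor at 260 binds.
At P = 260: D = 80, S = 267.
Surplus = 267 − 80 = 187.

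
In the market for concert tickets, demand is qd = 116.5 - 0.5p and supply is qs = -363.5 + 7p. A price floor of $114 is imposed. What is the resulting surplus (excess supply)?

Surplus = 375

Equilibrium price would be p* = 64, so the floor at 114 binds.
At p = 114: qd = 59.5, qs = 434.5.
Surplus = 434.5 − 59.5 = 375.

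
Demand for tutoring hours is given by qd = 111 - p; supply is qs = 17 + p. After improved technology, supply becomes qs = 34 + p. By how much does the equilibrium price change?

Δp = -8.5

Original equilibrium: p* = 47, q* = 64.
New equilibrium: 111 - p = 34 + p, so 77 = 2p and p' = 38.5; q' = 111 − 1(38.5) = 72.5.
Change in price: 38.5 − 47 = -8.5.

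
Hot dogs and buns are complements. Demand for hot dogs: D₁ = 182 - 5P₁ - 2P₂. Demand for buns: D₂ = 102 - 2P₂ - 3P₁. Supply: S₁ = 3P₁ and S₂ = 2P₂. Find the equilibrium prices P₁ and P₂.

P₁ = 262/13, P₂ = 135/13

Market 1: 182 - 5P₁ - 2P₂ = 3P₁ → 8P₁ + 2P₂ = 182.
Market 2: 4P₂ + 3P₁ = 102.
Eliminating P₂: 4×(1) − 2×(2) gives 26P₁ = 524, so P₁ = 262/13.
Back-substitute into (2): P₂ = (102 − 3×262/13) / 4 = 135/13.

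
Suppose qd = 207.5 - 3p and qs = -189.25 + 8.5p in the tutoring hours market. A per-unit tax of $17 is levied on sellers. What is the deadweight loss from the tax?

Deadweight loss = 14739/46

Pre-tax equilibrium: p* = 34.5, q* = 104.
Tax on sellers shifts supply to qs = -189.25 + 8.5(p − 17) = -333.75 + 8.5p.
207.5 - 3p = -333.75 + 8.5p gives buyer price pb = 2165/46; sellers receive ps = 2165/46 − 17 = 1383/46.
New quantity: q = 207.5 − 3(2165/46) = 1525/23.
DWL = ½ × 17 × (104 − 1525/23) = 14739/46.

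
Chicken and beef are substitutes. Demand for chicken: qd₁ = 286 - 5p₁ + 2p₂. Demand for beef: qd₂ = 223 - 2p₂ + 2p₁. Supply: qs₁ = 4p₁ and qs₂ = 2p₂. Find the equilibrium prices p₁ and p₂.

Market 1: 286 - 5p₁ + 2p₂ = 4p₁ → 9p₁ - 2p₂ = 286.
Market 2: 4p₂ - 2p₁ = 223.
Eliminating p₂: 4×(1) + 2×(2) gives 32p₁ = 1590, so p₁ = 49.6875.
Back-substitute into (2): p₂ = (223 + 2×49.6875) / 4 = 80.59375.

p₁ = 49.6875, p₂ = 80.59375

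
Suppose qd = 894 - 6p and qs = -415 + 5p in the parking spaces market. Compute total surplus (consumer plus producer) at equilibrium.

Equilibrium: 894 - 6p = -415 + 5p gives p* = 119, q* = 180.
Demand choke price: p = 149; supply starts at p = 83.
CS = ½(149 − 119)(180) = 2700; PS = ½(119 − 83)(180) = 3240.

Total surplus = 5940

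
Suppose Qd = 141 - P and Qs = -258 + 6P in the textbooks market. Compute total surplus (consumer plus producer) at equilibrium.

Total surplus = 4116

Equilibrium: 141 - P = -258 + 6P gives P* = 57, Q* = 84.
Demand choke price: P = 141; supply starts at P = 43.
CS = ½(141 − 57)(84) = 3528; PS = ½(57 − 43)(84) = 588.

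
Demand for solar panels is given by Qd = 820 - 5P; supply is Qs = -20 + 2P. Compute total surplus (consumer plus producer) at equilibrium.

Total surplus = 16940

Equilibrium: 820 - 5P = -20 + 2P gives P* = 120, Q* = 220.
Demand choke price: P = 164; supply starts at P = 10.
CS = ½(164 − 120)(220) = 4840; PS = ½(120 − 10)(220) = 12100.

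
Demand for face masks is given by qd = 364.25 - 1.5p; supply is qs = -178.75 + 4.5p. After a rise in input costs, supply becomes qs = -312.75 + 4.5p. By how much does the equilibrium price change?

Original equilibrium: p* = 90.5, q* = 228.5.
New equilibrium: 364.25 - 1.5p = -312.75 + 4.5p, so 677 = 6p and p' = 677/6; q' = 364.25 − 1.5(677/6) = 195.
Change in price: 677/6 − 90.5 = 67/3.

Δp = 67/3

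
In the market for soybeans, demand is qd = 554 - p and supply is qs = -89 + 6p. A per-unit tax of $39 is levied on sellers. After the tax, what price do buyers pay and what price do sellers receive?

Buyers pay 877/7, sellers receive 604/7

Pre-tax equilibrium: p* = 643/7, q* = 3235/7.
Tax on sellers shifts supply to qs = -89 + 6(p − 39) = -323 + 6p.
554 - p = -323 + 6p gives buyer price pb = 877/7; sellers receive ps = 877/7 − 39 = 604/7.
New quantity: q = 554 − 1(877/7) = 3001/7.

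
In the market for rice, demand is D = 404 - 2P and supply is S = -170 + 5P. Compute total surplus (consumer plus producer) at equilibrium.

Equilibrium: 404 - 2P = -170 + 5P gives P* = 82, Q* = 240.
Demand choke price: P = 202; supply starts at P = 34.
CS = ½(202 − 82)(240) = 14400; PS = ½(82 − 34)(240) = 5760.

Total surplus = 20160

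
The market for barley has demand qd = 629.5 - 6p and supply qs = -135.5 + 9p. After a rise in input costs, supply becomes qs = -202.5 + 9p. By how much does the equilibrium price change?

Original equilibrium: p* = 51, q* = 323.5.
New equilibrium: 629.5 - 6p = -202.5 + 9p, so 832 = 15p and p' = 832/15; q' = 629.5 − 6(832/15) = 296.7.
Change in price: 832/15 − 51 = 67/15.

Δp = 67/15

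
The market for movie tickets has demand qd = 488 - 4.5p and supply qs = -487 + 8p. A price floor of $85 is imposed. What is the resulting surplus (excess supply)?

Equilibrium price would be p* = 78, so the floor at 85 binds.
At p = 85: qd = 105.5, qs = 193.
Surplus = 193 − 105.5 = 87.5.

Surplus = 87.5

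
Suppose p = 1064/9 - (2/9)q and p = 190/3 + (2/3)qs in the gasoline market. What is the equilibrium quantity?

q* = 61.75

Set the two price expressions equal: 1064/9 - (2/9)q = 190/3 + (2/3)q.
494/9 = (8/9)q, so q* = 61.75.
p* = 1064/9 − (2/9)(61.75) = 104.5.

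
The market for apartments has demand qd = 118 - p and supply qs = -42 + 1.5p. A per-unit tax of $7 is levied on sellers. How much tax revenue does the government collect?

Pre-tax equilibrium: p* = 64, q* = 54.
Tax on sellers shifts supply to qs = -42 + 1.5(p − 7) = -52.5 + 1.5p.
118 - p = -52.5 + 1.5p gives buyer price pb = 68.2; sellers receive ps = 68.2 − 7 = 61.2.
New quantity: q = 118 − 1(68.2) = 49.8.
Revenue = 7 × 49.8 = 348.6.

Tax revenue = 348.6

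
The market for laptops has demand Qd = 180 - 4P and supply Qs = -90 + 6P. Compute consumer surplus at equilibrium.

Equilibrium: 180 - 4P = -90 + 6P gives P* = 27, Q* = 72.
Demand choke price (Qd = 0): P = 45.
CS = ½(45 − 27)(72) = 648.

Consumer surplus = 648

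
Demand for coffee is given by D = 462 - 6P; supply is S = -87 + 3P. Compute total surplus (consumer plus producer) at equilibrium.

Equilibrium: 462 - 6P = -87 + 3P gives P* = 61, Q* = 96.
Demand choke price: P = 77; supply starts at P = 29.
CS = ½(77 − 61)(96) = 768; PS = ½(61 − 29)(96) = 1536.

Total surplus = 2304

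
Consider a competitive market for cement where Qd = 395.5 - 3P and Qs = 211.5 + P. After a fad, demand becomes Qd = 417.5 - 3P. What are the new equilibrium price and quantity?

P' = 51.5, Q' = 263

Original equilibrium: P* = 46, Q* = 257.5.
New equilibrium: 417.5 - 3P = 211.5 + P, so 206 = 4P and P' = 51.5; Q' = 417.5 − 3(51.5) = 263.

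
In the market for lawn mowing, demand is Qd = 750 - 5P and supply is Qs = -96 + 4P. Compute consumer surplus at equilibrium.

Equilibrium: 750 - 5P = -96 + 4P gives P* = 94, Q* = 280.
Demand choke price (Qd = 0): P = 150.
CS = ½(150 − 94)(280) = 7840.

Consumer surplus = 7840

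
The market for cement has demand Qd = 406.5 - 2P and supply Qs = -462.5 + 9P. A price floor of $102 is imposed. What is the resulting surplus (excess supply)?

Equilibrium price would be P* = 79, so the floor at 102 binds.
At P = 102: Qd = 202.5, Qs = 455.5.
Surplus = 455.5 − 202.5 = 253.

Surplus = 253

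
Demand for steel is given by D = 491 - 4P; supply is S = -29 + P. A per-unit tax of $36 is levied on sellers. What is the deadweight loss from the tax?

Deadweight loss = 518.4

Pre-tax equilibrium: P* = 104, Q* = 75.
Tax on sellers shifts supply to S = -29 + 1(P − 36) = -65 + P.
491 - 4P = -65 + P gives buyer price Pb = 111.2; sellers receive Ps = 111.2 − 36 = 75.2.
New quantity: Q = 491 − 4(111.2) = 46.2.
DWL = ½ × 36 × (75 − 46.2) = 518.4.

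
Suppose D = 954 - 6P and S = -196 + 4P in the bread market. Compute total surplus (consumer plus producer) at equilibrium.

Total surplus = 14520

Equilibrium: 954 - 6P = -196 + 4P gives P* = 115, Q* = 264.
Demand choke price: P = 159; supply starts at P = 49.
CS = ½(159 − 115)(264) = 5808; PS = ½(115 − 49)(264) = 8712.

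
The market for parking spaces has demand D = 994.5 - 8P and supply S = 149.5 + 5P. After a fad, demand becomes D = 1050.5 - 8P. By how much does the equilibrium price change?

Original equilibrium: P* = 65, Q* = 474.5.
New equilibrium: 1050.5 - 8P = 149.5 + 5P, so 901 = 13P and P' = 901/13; Q' = 1050.5 − 8(901/13) = 12897/26.
Change in price: 901/13 − 65 = 56/13.

ΔP = 56/13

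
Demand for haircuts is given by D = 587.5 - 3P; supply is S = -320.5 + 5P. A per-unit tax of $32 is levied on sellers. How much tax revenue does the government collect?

Pre-tax equilibrium: P* = 113.5, Q* = 247.
Tax on sellers shifts supply to S = -320.5 + 5(P − 32) = -480.5 + 5P.
587.5 - 3P = -480.5 + 5P gives buyer price Pb = 133.5; sellers receive Ps = 133.5 − 32 = 101.5.
New quantity: Q = 587.5 − 3(133.5) = 187.
Revenue = 32 × 187 = 5984.

Tax revenue = 5984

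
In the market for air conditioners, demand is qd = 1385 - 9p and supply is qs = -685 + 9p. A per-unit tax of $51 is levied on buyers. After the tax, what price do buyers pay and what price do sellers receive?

Buyers pay $140.5, sellers receive $89.5

Pre-tax equilibrium: p* = 115, q* = 350.
Tax on buyers shifts demand to qd = 1385 − 9(p + 51) = 926 - 9p.
926 - 9p = -685 + 9p gives seller price ps = 89.5; buyers pay pb = 89.5 + 51 = 140.5.
New quantity: q = 1385 − 9(140.5) = 120.5.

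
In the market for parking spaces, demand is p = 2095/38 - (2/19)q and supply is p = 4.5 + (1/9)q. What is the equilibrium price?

p* = 30.5

Set the two price expressions equal: 2095/38 - (2/19)q = 4.5 + (1/9)q.
962/19 = (37/171)q, so q* = 234.
p* = 2095/38 − (2/19)(234) = 30.5.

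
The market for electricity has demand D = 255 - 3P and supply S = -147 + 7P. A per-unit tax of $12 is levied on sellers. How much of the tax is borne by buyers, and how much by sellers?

Buyers bear $8.4, sellers bear $3.6

Pre-tax equilibrium: P* = 40.2, Q* = 134.4.
Tax on sellers shifts supply to S = -147 + 7(P − 12) = -231 + 7P.
255 - 3P = -231 + 7P gives buyer price Pb = 48.6; sellers receive Ps = 48.6 − 12 = 36.6.
New quantity: Q = 255 − 3(48.6) = 109.2.
Buyer burden = 48.6 − 40.2 = 8.4; seller burden = 40.2 − 36.6 = 3.6.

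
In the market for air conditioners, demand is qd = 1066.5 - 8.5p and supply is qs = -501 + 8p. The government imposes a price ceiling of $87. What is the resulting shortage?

Shortage = 132

Equilibrium price would be p* = 95, so the ceiling at 87 binds.
At p = 87: qd = 1066.5 − 8.5(87) = 327, qs = -501 + 8(87) = 195.
Shortage = 327 − 195 = 132.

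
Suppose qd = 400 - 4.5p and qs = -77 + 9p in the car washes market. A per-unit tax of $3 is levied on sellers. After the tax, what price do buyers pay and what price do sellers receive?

Pre-tax equilibrium: p* = 106/3, q* = 241.
Tax on sellers shifts supply to qs = -77 + 9(p − 3) = -104 + 9p.
400 - 4.5p = -104 + 9p gives buyer price pb = 112/3; sellers receive ps = 112/3 − 3 = 103/3.
New quantity: q = 400 − 4.5(112/3) = 232.

Buyers pay 112/3, sellers receive 103/3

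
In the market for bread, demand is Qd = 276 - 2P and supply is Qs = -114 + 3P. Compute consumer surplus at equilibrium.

Equilibrium: 276 - 2P = -114 + 3P gives P* = 78, Q* = 120.
Demand choke price (Qd = 0): P = 138.
CS = ½(138 − 78)(120) = 3600.

Consumer surplus = 3600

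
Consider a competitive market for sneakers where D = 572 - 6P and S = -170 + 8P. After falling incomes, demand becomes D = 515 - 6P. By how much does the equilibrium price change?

ΔP = -57/14

Original equilibrium: P* = 53, Q* = 254.
New equilibrium: 515 - 6P = -170 + 8P, so 685 = 14P and P' = 685/14; Q' = 515 − 6(685/14) = 1550/7.
Change in price: 685/14 − 53 = -57/14.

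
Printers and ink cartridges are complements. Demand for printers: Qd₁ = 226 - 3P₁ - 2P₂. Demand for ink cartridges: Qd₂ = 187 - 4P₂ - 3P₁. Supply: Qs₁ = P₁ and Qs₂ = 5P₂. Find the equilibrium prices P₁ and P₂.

Market 1: 226 - 3P₁ - 2P₂ = P₁ → 4P₁ + 2P₂ = 226.
Market 2: 9P₂ + 3P₁ = 187.
Eliminating P₂: 9×(1) − 2×(2) gives 30P₁ = 1660, so P₁ = 166/3.
Back-substitute into (2): P₂ = (187 − 3×166/3) / 9 = 7/3.

P₁ = 166/3, P₂ = 7/3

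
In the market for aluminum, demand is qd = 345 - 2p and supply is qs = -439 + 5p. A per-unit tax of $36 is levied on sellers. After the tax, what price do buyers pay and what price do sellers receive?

Buyers pay 964/7, sellers receive 712/7

Pre-tax equilibrium: p* = 112, q* = 121.
Tax on sellers shifts supply to qs = -439 + 5(p − 36) = -619 + 5p.
345 - 2p = -619 + 5p gives buyer price pb = 964/7; sellers receive ps = 964/7 − 36 = 712/7.
New quantity: q = 345 − 2(964/7) = 487/7.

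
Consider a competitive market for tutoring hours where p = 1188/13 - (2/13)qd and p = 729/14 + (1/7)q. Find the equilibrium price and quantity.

p* = 71, q* = 132.5

Set the two price expressions equal: 1188/13 - (2/13)q = 729/14 + (1/7)q.
7155/182 = (27/91)q, so q* = 132.5.
p* = 1188/13 − (2/13)(132.5) = 71.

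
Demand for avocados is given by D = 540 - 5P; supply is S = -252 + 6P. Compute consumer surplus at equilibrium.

Consumer surplus = 3240

Equilibrium: 540 - 5P = -252 + 6P gives P* = 72, Q* = 180.
Demand choke price (D = 0): P = 108.
CS = ½(108 − 72)(180) = 3240.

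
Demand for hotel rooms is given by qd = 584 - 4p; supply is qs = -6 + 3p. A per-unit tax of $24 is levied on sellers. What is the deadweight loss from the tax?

Pre-tax equilibrium: p* = 590/7, q* = 1728/7.
Tax on sellers shifts supply to qs = -6 + 3(p − 24) = -78 + 3p.
584 - 4p = -78 + 3p gives buyer price pb = 662/7; sellers receive ps = 662/7 − 24 = 494/7.
New quantity: q = 584 − 4(662/7) = 1440/7.
DWL = ½ × 24 × (1728/7 − 1440/7) = 3456/7.

Deadweight loss = 3456/7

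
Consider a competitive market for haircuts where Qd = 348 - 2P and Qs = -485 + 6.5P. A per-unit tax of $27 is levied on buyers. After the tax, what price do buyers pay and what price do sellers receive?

Pre-tax equilibrium: P* = 98, Q* = 152.
Tax on buyers shifts demand to Qd = 348 − 2(P + 27) = 294 - 2P.
294 - 2P = -485 + 6.5P gives seller price Ps = 1558/17; buyers pay Pb = 1558/17 + 27 = 2017/17.
New quantity: Q = 348 − 2(2017/17) = 1882/17.

Buyers pay 2017/17, sellers receive 1558/17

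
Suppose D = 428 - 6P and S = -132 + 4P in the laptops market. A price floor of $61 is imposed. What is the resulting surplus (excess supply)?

Equilibrium price would be P* = 56, so the floor at 61 binds.
At P = 61: D = 62, S = 112.
Surplus = 112 − 62 = 50.

Surplus = 50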